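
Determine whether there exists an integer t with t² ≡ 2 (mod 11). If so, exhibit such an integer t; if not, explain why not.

Squares mod 11 repeat after t = 5 (as (−t)² = t²); for t = 0..5 they are 0, 1, 4, 9, 5, 3.
The set of squares mod 11 is therefore {0, 1, 3, 4, 5, 9}, which does not contain 2.
Hence no integer t has t² ≡ 2 (mod 11).

There is no such integer.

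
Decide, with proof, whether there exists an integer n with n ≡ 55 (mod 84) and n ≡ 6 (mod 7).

n = 55

The moduli are not coprime: gcd(84, 7) = 7. Compatibility requires 7 ∣ (6 − 55) = -49, which holds, so solutions exist.
The smallest candidate n = 55 works directly: 55 ≡ 6 (mod 7).
Indeed 55 ≡ 55 (mod 84) and 55 ≡ 6 (mod 7).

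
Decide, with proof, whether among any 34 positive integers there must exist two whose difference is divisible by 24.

Yes, this is always true.

Each integer lies in one of the 24 residue classes modulo 24.
With 34 integers and only 24 classes, the pigeonhole principle forces two of them, say a and b, into the same class.
Equal remainders mean a − b ≡ 0 (mod 24), so 24 divides their difference.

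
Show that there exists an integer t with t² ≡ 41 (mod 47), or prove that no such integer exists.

No such integer exists.

Apply Euler's criterion with the prime 47: 41 is a quadratic residue iff 41^23 ≡ 1 (mod 47), and a non-residue iff it is ≡ −1.
Repeated squaring mod 47: 41^2 = 1681 ≡ 36; 41^4 ≡ 36² = 1296 ≡ 27; 41^8 ≡ 27² = 729 ≡ 24; 41^16 ≡ 24² = 576 ≡ 12.
Since 23 = 16 + 4 + 2 + 1, 41^23 ≡ 12 · 27 · 36 · 41; multiplying out mod 47: 12·27 = 324 ≡ 42, then 42·36 = 1512 ≡ 8, then 8·41 = 328 ≡ 46. Thus 41^23 ≡ 46 ≡ −1 (mod 47).
The value −1 means 41 is a non-residue modulo 47, so t² ≡ 41 (mod 47) is impossible.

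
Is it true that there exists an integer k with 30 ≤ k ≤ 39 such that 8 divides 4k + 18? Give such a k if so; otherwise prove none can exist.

No such integer k in that range exists.

The values of 4k + 18 for k = 30, 31, …, 39 are 138, 142, 146, 150, 154, 158, 162, 166, 170, 174; reduced mod 8 these are 2, 6, 2, 6, 2, 6, 2, 6, 2, 6.
None is 0, so 8 never divides 4k + 18 on this range.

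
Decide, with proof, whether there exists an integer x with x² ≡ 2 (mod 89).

x = 25

x = 25 works: 25² = 625, and 625 − 2 = 623 = 7·89.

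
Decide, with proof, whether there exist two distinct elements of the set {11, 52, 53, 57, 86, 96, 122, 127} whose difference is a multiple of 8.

No, no such pair exists.

Reduce each element modulo 8: 11↦3, 52↦4, 53↦5, 57↦1, 86↦6, 96↦0, 122↦2, 127↦7.
All 8 residues are distinct, so no two elements differ by a multiple of 8.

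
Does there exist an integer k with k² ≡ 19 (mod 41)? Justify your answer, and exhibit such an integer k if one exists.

No, no such integer exists.

41 is prime, so by Euler's criterion 19 is a square mod 41 iff 19^((41−1)/2) = 19^20 ≡ 1 (mod 41).
Squaring successively (mod 41): 19^2 = 361 ≡ 33; 19^4 ≡ 33² = 1089 ≡ 23; 19^8 ≡ 23² = 529 ≡ 37; 19^16 ≡ 37² = 1369 ≡ 16.
Since 20 = 16 + 4, 19^20 ≡ 16 · 23; multiplying out mod 41: 16·23 = 368 ≡ 40. Thus 19^20 ≡ 40 ≡ −1 (mod 41).
By Euler's criterion 19 is a quadratic non-residue mod 41: no k satisfies k² ≡ 19 (mod 41).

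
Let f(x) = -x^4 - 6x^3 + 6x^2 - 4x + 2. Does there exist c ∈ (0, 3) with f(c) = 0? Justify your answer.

f(0) = 2 and f(3) = -199, which have opposite signs.
f is continuous everywhere (it is a polynomial), in particular on [0, 3].
The Intermediate Value Theorem then guarantees some c ∈ (0, 3) with f(c) = 0.

Such a root exists.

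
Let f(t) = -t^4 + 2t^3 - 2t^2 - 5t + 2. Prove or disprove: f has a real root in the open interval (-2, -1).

f(-2) = -28 and f(-1) = 2, which have opposite signs.
Since f is a polynomial it is continuous on [-2, -1].
By the Intermediate Value Theorem, f takes the value 0 somewhere in the open interval.

Yes, f has a root in the interval.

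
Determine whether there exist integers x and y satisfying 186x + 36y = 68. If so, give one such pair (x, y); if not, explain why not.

No such integers exist.

Both 186 and 36 are divisible by gcd(186, 36) = 6, hence so is any combination 186x + 36y.
But 68 = 6·11 + 2, so 6 ∤ 68.
So the equation is unsolvable over ℤ.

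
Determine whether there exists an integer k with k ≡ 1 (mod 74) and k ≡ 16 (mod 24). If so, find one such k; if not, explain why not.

No such integer exists.

Reduce both congruences modulo 2, which divides 74 and 24: they say k ≡ 1 (mod 2) and k ≡ 16 (mod 2).
These are incompatible: 1 − 16 = -15 is not divisible by 2.
So no integer satisfies both congruences.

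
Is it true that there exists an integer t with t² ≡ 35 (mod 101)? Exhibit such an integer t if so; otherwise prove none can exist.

Apply Euler's criterion with the prime 101: 35 is a quadratic residue iff 35^50 ≡ 1 (mod 101), and a non-residue iff it is ≡ −1.
Repeated squaring mod 101: 35^2 = 1225 ≡ 13; 35^4 ≡ 13² = 169 ≡ 68; 35^8 ≡ 68² = 4624 ≡ 79; 35^16 ≡ 79² = 6241 ≡ 80; 35^32 ≡ 80² = 6400 ≡ 37.
Since 50 = 32 + 16 + 2, 35^50 ≡ 37 · 80 · 13; multiplying out mod 101: 37·80 = 2960 ≡ 31, then 31·13 = 403 ≡ 100. Thus 35^50 ≡ 100 ≡ −1 (mod 101).
The value −1 means 35 is a non-residue modulo 101, so t² ≡ 35 (mod 101) is impossible.

There is no such integer.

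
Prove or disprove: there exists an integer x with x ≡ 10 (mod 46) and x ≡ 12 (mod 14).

The moduli are not coprime: gcd(46, 14) = 2. Compatibility requires 2 ∣ (12 − 10) = 2, which holds, so solutions exist.
List candidates x ≡ 10 (mod 46): 10, 56, 102, 148, 194. Modulo 14 these are 10, 0, 4, 8, 12; 194 gives 12 as required.
Check: 194 mod 46 = 10, 194 mod 14 = 12. ✓

x = 194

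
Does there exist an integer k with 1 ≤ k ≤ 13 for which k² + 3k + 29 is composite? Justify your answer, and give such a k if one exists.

At k = 11: 11² + 3·11 + 29 = 183 = 3·61, which is composite.

k = 11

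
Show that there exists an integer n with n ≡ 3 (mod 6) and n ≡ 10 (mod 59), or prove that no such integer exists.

n = 69

gcd(6, 59) = 1, so the Chinese Remainder Theorem guarantees exactly one residue class mod 354 satisfying both.
Write n = 3 + 6t and require 3 + 6t ≡ 10 (mod 59), i.e. 6t ≡ 7 (mod 59).
Note 6·10 = 60 ≡ 1 (mod 59) (as 60 − 1 = 1·59), so 6⁻¹ ≡ 10.
Multiplying by 10: t ≡ 10·7 = 70 ≡ 11 (mod 59).
With t = 11: n = 3 + 6·11 = 69.
Verify: 69 = 11·6 + 3 and 69 = 1·59 + 10. ✓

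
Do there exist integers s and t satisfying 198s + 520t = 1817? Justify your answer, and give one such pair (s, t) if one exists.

Both 198 and 520 are divisible by gcd(198, 520) = 2, hence so is any combination 198s + 520t.
But 1817 is not a multiple of 2 (it leaves remainder 1).
Hence no integers s, t satisfy the equation.

There are no such integers.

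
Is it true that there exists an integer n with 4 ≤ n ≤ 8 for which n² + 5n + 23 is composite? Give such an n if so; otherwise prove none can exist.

The values for n = 4, 5, …, 8 are 59, 73, 89, 107, 127, and each of these is prime.
So no value in the range makes the expression composite.

There is no such integer n in that range.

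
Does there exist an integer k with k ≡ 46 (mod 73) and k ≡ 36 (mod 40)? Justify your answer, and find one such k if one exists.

Since 73 and 40 share no common factor, CRT says the pair of congruences has a solution (unique mod 2920).
Any solution of the first congruence is k = 46 + 73t; substituting into the second, 73t ≡ 36 − 46 ≡ 30 (mod 40).
73 ≡ 33 (mod 40), so this reads 33t ≡ 30 (mod 40). Since 33·17 = 561 = 14·40 + 1, the inverse of 33 mod 40 is 17.
Therefore t ≡ 17·30 = 510 ≡ 30 (mod 40).
Taking t = 30 gives k = 46 + 73·30 = 2236.
Check: 2236 mod 73 = 46, 2236 mod 40 = 36. ✓

k = 2236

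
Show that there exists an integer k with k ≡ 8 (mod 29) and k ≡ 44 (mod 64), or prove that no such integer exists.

Since 29 and 64 share no common factor, CRT says the pair of congruences has a solution (unique mod 1856).
Any solution of the first congruence is k = 8 + 29t; substituting into the second, 29t ≡ 44 − 8 ≡ 36 (mod 64).
Since 29·53 = 1537 = 24·64 + 1, the inverse of 29 mod 64 is 53.
Therefore t ≡ 53·36 = 1908 ≡ 52 (mod 64).
Taking t = 52 gives k = 8 + 29·52 = 1516.
Verify: 1516 = 52·29 + 8 and 1516 = 23·64 + 44. ✓

k = 1516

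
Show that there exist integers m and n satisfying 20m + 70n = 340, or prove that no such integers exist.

m = 3, n = 4

Every value of 20m + 70n is a multiple of gcd(20, 70) = 10; since 10 ∣ 340, solutions exist.
Dividing through by 10 reduces the equation to 2m + 7n = 34.
Run the Euclidean algorithm on 7 and 2: 7 = 3·2 + 1, 2 = 2·1 + 0.
Unwinding: 1 = 7 − 3·2, i.e. 2·(-3) + 7·1 = 1.
Times 34: 2·(-102) + 7·34 = 34, so (-102, 34) solves it.
Adding 15·7 to m and subtracting 15·2 from n gives the tidier solution (3, 4).
Check: 20·3 + 70·4 = 60 + 280 = 340. ✓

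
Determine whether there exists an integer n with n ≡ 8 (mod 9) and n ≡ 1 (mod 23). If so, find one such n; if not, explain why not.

gcd(9, 23) = 1, so the Chinese Remainder Theorem guarantees exactly one residue class mod 207 satisfying both.
Any solution of the first congruence is n = 8 + 9t; substituting into the second, 9t ≡ 1 − 8 ≡ 16 (mod 23).
Since 9·18 = 162 = 7·23 + 1, the inverse of 9 mod 23 is 18.
Therefore t ≡ 18·16 = 288 ≡ 12 (mod 23).
With t = 12: n = 8 + 9·12 = 116.
Verify: 116 = 12·9 + 8 and 116 = 5·23 + 1. ✓

n = 116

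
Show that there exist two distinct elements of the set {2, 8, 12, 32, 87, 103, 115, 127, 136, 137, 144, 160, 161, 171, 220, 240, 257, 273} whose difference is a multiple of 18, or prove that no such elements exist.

There is no such pair.

Two integers differ by a multiple of 18 exactly when they have the same residue mod 18. The residues are 2↦2, 8↦8, 12↦12, 32↦14, 87↦15, 103↦13, 115↦7, 127↦1, 136↦10, 137↦11, 144↦0, 160↦16, 161↦17, 171↦9, 220↦4, 240↦6, 257↦5, 273↦3.
No residue repeats among the 18 elements, so no pair has difference ≡ 0 (mod 18).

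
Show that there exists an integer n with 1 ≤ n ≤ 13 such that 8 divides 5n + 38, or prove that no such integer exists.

n = 2

At n = 1 the value 43 is not a multiple of 8. n = 2 works, since 5·2 + 38 = 48 = 6·8.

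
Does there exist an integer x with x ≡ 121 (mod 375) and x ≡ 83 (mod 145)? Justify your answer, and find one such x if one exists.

No such integer exists.

gcd(375, 145) = 5. If x ≡ 121 (mod 375) and x ≡ 83 (mod 145), then x ≡ 121 (mod 5) and x ≡ 83 (mod 5).
These are incompatible: 121 − 83 = 38 is not divisible by 5.
Hence the system has no solution.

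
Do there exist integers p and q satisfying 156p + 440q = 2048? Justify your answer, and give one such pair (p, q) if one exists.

Every value of 156p + 440q is a multiple of gcd(156, 440) = 4; since 4 ∣ 2048, solutions exist.
Dividing through by 4 reduces the equation to 39p + 110q = 512.
Dividing repeatedly: 110 = 2·39 + 32, 39 = 1·32 + 7, 32 = 4·7 + 4, 7 = 1·4 + 3, 4 = 1·3 + 1, 3 = 3·1 + 0.
Back-substituting, 1 = 4 − 1·3 = 4 − (7 − 1·4) = −7 + 2·4 = −7 + 2·(32 − 4·7) = 2·32 − 9·7 = 2·32 − 9·(39 − 1·32) = −9·39 + 11·32 = −9·39 + 11·(110 − 2·39) = 11·110 − 31·39; that is, 39·(-31) + 110·11 = 1.
Multiplying through by 512: p = (-31)·512 = -15872, q = 11·512 = 5632 is a solution.
The general solution is p = -15872 + 110k, q = 5632 − 39k; taking k = 145 gives the smaller pair p = 78, q = -23.
Check: 156·78 + 440·(-23) = 12168 − 10120 = 2048. ✓

p = 78, q = -23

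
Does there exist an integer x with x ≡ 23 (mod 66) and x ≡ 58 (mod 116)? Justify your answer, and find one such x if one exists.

Both moduli are multiples of 2 = gcd(66, 116), so any solution would satisfy x ≡ 23 and x ≡ 58 modulo 2 simultaneously.
However 23 ≡ 1 and 58 ≡ 0 (mod 2), and 1 ≠ 0.
Hence the system has no solution.

No, no such integer exists.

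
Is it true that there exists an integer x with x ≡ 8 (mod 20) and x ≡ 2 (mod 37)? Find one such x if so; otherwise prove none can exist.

x = 668

The moduli 20 and 37 are coprime, so by the Chinese Remainder Theorem a unique solution modulo 740 exists.
Write x = 8 + 20t and require 8 + 20t ≡ 2 (mod 37), i.e. 20t ≡ 31 (mod 37).
Invert 20 mod 37 by the Euclidean algorithm: 37 = 1·20 + 17, 20 = 1·17 + 3, 17 = 5·3 + 2, 3 = 1·2 + 1, 2 = 2·1 + 0; back-substituting, 1 = 3 − 1·2 = 3 − (17 − 5·3) = −17 + 6·3 = −17 + 6·(20 − 1·17) = 6·20 − 7·17 = 6·20 − 7·(37 − 1·20) = −7·37 + 13·20. Hence 20·13 ≡ 1, so 20⁻¹ ≡ 13 (mod 37).
Therefore t ≡ 13·31 = 403 ≡ 33 (mod 37).
Taking t = 33 gives x = 8 + 20·33 = 668.
Indeed 668 ≡ 8 (mod 20) and 668 ≡ 2 (mod 37).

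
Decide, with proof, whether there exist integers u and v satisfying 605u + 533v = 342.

605 and 533 are coprime, so 605u + 533v ranges over all of ℤ.
Run the Euclidean algorithm on 605 and 533: 605 = 1·533 + 72, 533 = 7·72 + 29, 72 = 2·29 + 14, 29 = 2·14 + 1, 14 = 14·1 + 0.
Unwinding: 1 = 29 − 2·14 = 29 − 2·(72 − 2·29) = −2·72 + 5·29 = −2·72 + 5·(533 − 7·72) = 5·533 − 37·72 = 5·533 − 37·(605 − 1·533) = −37·605 + 42·533, i.e. 605·(-37) + 533·42 = 1.
Scaling by 342 gives the particular solution (u, v) = (-12654, 14364).
The general solution is u = -12654 + 533k, v = 14364 − 605k; taking k = 24 gives the smaller pair u = 138, v = -156.
Check: 605·138 + 533·(-156) = 83490 − 83148 = 342. ✓

u = 138, v = -156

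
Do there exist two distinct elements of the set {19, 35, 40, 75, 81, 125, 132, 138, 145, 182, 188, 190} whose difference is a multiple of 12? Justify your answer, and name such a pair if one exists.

No such pair exists.

Reduce each element modulo 12: 19↦7, 35↦11, 40↦4, 75↦3, 81↦9, 125↦5, 132↦0, 138↦6, 145↦1, 182↦2, 188↦8, 190↦10.
No residue repeats among the 12 elements, so no pair has difference ≡ 0 (mod 12).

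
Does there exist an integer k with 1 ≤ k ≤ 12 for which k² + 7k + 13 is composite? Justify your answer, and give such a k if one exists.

k = 4

At k = 4: 4² + 7·4 + 13 = 57 = 3·19, which is composite.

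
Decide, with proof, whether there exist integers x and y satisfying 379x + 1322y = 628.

x = 1076, y = -308

Since gcd(379, 1322) = 1, every integer is an integer combination of 379 and 1322.
Run the Euclidean algorithm on 1322 and 379: 1322 = 3·379 + 185, 379 = 2·185 + 9, 185 = 20·9 + 5, 9 = 1·5 + 4, 5 = 1·4 + 1, 4 = 4·1 + 0.
Working back up the chain: 1 = 5 − 1·4 = 5 − (9 − 1·5) = −9 + 2·5 = −9 + 2·(185 − 20·9) = 2·185 − 41·9 = 2·185 − 41·(379 − 2·185) = −41·379 + 84·185 = −41·379 + 84·(1322 − 3·379) = 84·1322 − 293·379. So 379·(-293) + 1322·84 = 1.
Multiplying through by 628: x = (-293)·628 = -184004, y = 84·628 = 52752 is a solution.
Adding 140·1322 to x and subtracting 140·379 from y gives the tidier solution (1076, -308).
Indeed 379·1076 + 1322·(-308) = 407804 − 407176 = 628.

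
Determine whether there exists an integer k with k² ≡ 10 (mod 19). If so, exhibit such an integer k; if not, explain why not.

Computing k² mod 19 for k = 0, 1, …, 9 (enough, by the symmetry k ↦ 19 − k) gives 0, 1, 4, 9, 16, 6, 17, 11, 7, 5.
The set of squares mod 19 is therefore {0, 1, 4, 5, 6, 7, 9, 11, 16, 17}, which does not contain 10.
Hence no integer k has k² ≡ 10 (mod 19).

There is no such integer.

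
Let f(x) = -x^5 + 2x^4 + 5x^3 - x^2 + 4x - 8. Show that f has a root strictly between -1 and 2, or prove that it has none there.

Such a root exists.

f(-1) = -15 and f(2) = 36, which have opposite signs.
Since f is a polynomial it is continuous on [-1, 2].
By the Intermediate Value Theorem, f takes the value 0 somewhere in the open interval.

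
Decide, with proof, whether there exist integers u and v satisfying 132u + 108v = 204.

u = 4, v = -3

gcd(132, 108) = 12, and 12 divides 204, so integer solutions exist.
Dividing through by 12 reduces the equation to 11u + 9v = 17.
Euclidean algorithm: 11 = 1·9 + 2, 9 = 4·2 + 1, 2 = 2·1 + 0.
Back-substituting, 1 = 9 − 4·2 = 9 − 4·(11 − 1·9) = −4·11 + 5·9; that is, 11·(-4) + 9·5 = 1.
Times 17: 11·(-68) + 9·85 = 17, so (-68, 85) solves it.
Adding 8·9 to u and subtracting 8·11 from v gives the tidier solution (4, -3).
Check: 132·4 + 108·(-3) = 528 − 324 = 204. ✓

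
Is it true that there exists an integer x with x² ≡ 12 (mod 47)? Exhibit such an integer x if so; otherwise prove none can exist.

x = 23

Take x = 23. Then 23² = 529 = 11·47 + 12, so 23² ≡ 12 (mod 47).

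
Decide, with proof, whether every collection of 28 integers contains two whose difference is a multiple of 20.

Partition the integers by their residue mod 20; there are 20 classes.
Placing 28 integers into 20 classes, some class receives at least two — say a and b.
Equal remainders mean a − b ≡ 0 (mod 20), so 20 divides their difference.

True.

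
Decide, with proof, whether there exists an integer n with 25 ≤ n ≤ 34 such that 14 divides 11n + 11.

n = 27

Try n = 27: 11·27 + 11 = 308 = 22·14, which is divisible by 14.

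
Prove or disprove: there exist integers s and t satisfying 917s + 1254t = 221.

917 and 1254 are coprime, so 917s + 1254t ranges over all of ℤ.
Euclidean algorithm: 1254 = 1·917 + 337, 917 = 2·337 + 243, 337 = 1·243 + 94, 243 = 2·94 + 55, 94 = 1·55 + 39, 55 = 1·39 + 16, 39 = 2·16 + 7, 16 = 2·7 + 2, 7 = 3·2 + 1, 2 = 2·1 + 0.
Unwinding: 1 = 7 − 3·2 = 7 − 3·(16 − 2·7) = −3·16 + 7·7 = −3·16 + 7·(39 − 2·16) = 7·39 − 17·16 = 7·39 − 17·(55 − 1·39) = −17·55 + 24·39 = −17·55 + 24·(94 − 1·55) = 24·94 − 41·55 = 24·94 − 41·(243 − 2·94) = −41·243 + 106·94 = −41·243 + 106·(337 − 1·243) = 106·337 − 147·243 = 106·337 − 147·(917 − 2·337) = −147·917 + 400·337 = −147·917 + 400·(1254 − 1·917) = 400·1254 − 547·917, i.e. 917·(-547) + 1254·400 = 1.
Multiplying through by 221: s = (-547)·221 = -120887, t = 400·221 = 88400 is a solution.
Shifting by a multiple of (1254, −917) keeps it a solution: s = -120887 + 97·1254 = 751, t = 88400 − 97·917 = -549.
Indeed 917·751 + 1254·(-549) = 688667 − 688446 = 221.

s = 751, t = -549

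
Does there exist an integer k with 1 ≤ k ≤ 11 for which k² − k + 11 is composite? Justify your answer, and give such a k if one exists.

k = 11

At k = 11: 11² − 11 + 11 = 121 = 11·11, which is composite.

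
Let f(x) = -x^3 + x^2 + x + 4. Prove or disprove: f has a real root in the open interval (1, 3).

f(1) = 5 and f(3) = -11, which have opposite signs.
f is continuous everywhere (it is a polynomial), in particular on [1, 3].
By the Intermediate Value Theorem, f takes the value 0 somewhere in the open interval.

Yes, f has a root in the interval.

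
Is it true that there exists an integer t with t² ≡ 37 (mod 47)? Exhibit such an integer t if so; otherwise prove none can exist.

Take t = 15. Then 15² = 225 = 4·47 + 37, so 15² ≡ 37 (mod 47).

t = 15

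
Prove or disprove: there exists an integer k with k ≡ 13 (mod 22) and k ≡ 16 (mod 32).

No, no such integer exists.

Reduce both congruences modulo 2, which divides 22 and 32: they say k ≡ 13 (mod 2) and k ≡ 16 (mod 2).
These are incompatible: 13 − 16 = -3 is not divisible by 2.
So no integer satisfies both congruences.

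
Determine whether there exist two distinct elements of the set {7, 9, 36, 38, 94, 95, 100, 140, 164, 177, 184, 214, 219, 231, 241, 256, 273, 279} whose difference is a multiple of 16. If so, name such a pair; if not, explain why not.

7 and 231 are such a pair.

Both 7 and 231 leave remainder 7 on division by 16; their difference 224 = 14·16 is a multiple of 16.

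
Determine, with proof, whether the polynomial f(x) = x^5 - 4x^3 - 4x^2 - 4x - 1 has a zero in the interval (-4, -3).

No.

f(-4) = -817 and f(-3) = -160, both negative, so a sign-change argument is unavailable; we show f keeps this sign on the whole interval.
Substitute x = -3 − u, where 0 < u < 1 on the interval. Expanding, f(-3 − u) = -u^5 - 15u^4 - 86u^3 - 238u^2 - 317u - 160.
The nonzero coefficients here are all negative, so for u > 0 every term is negative (or zero), and the constant term -160 is strictly negative.
So f is strictly negative on (-4, -3); no root exists in the interval.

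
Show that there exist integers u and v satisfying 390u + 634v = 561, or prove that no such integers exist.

Both 390 and 634 are divisible by gcd(390, 634) = 2, hence so is any combination 390u + 634v.
However 561 leaves remainder 1 on division by 2.
So the equation is unsolvable over ℤ.

No, no such integers exist.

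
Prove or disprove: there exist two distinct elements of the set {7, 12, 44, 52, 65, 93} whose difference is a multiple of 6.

No such pair exists.

Reduce each element modulo 6: 7↦1, 12↦0, 44↦2, 52↦4, 65↦5, 93↦3.
These 6 residues are pairwise different, hence no difference of two elements is divisible by 6.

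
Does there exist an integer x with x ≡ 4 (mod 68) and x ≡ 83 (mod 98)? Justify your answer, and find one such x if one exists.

Both moduli are multiples of 2 = gcd(68, 98), so any solution would satisfy x ≡ 4 and x ≡ 83 modulo 2 simultaneously.
However 4 ≡ 0 and 83 ≡ 1 (mod 2), and 0 ≠ 1.
Hence the system has no solution.

No, no such integer exists.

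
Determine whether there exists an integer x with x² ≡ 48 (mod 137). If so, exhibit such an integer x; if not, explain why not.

There is no such integer.

137 is prime, so by Euler's criterion 48 is a square mod 137 iff 48^((137−1)/2) = 48^68 ≡ 1 (mod 137).
Repeated squaring mod 137: 48^2 = 2304 ≡ 112; 48^4 ≡ 112² = 12544 ≡ 77; 48^8 ≡ 77² = 5929 ≡ 38; 48^16 ≡ 38² = 1444 ≡ 74; 48^32 ≡ 74² = 5476 ≡ 133; 48^64 ≡ 133² = 17689 ≡ 16.
Since 68 = 64 + 4, 48^68 ≡ 16 · 77; multiplying out mod 137: 16·77 = 1232 ≡ 136. Thus 48^68 ≡ 136 ≡ −1 (mod 137).
The value −1 means 48 is a non-residue modulo 137, so x² ≡ 48 (mod 137) is impossible.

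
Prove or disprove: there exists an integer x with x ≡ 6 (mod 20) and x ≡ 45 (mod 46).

Reduce both congruences modulo 2, which divides 20 and 46: they say x ≡ 6 (mod 2) and x ≡ 45 (mod 2).
These are incompatible: 6 − 45 = -39 is not divisible by 2.
Therefore no such x exists.

There is no such integer.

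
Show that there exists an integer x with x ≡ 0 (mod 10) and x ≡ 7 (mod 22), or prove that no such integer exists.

There is no such integer.

Both moduli are multiples of 2 = gcd(10, 22), so any solution would satisfy x ≡ 0 and x ≡ 7 modulo 2 simultaneously.
These are incompatible: 0 − 7 = -7 is not divisible by 2.
So no integer satisfies both congruences.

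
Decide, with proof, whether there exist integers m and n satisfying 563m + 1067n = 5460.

563 and 1067 are coprime, so 563m + 1067n ranges over all of ℤ.
Dividing repeatedly: 1067 = 1·563 + 504, 563 = 1·504 + 59, 504 = 8·59 + 32, 59 = 1·32 + 27, 32 = 1·27 + 5, 27 = 5·5 + 2, 5 = 2·2 + 1, 2 = 2·1 + 0.
Working back up the chain: 1 = 5 − 2·2 = 5 − 2·(27 − 5·5) = −2·27 + 11·5 = −2·27 + 11·(32 − 1·27) = 11·32 − 13·27 = 11·32 − 13·(59 − 1·32) = −13·59 + 24·32 = −13·59 + 24·(504 − 8·59) = 24·504 − 205·59 = 24·504 − 205·(563 − 1·504) = −205·563 + 229·504 = −205·563 + 229·(1067 − 1·563) = 229·1067 − 434·563. So 563·(-434) + 1067·229 = 1.
Times 5460: 563·(-2369640) + 1067·1250340 = 5460, so (-2369640, 1250340) solves it.
Adding 2221·1067 to m and subtracting 2221·563 from n gives the tidier solution (167, -83).
Check: 563·167 + 1067·(-83) = 94021 − 88561 = 5460. ✓

m = 167, n = -83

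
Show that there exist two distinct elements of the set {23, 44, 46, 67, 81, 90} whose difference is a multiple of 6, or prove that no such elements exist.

No such pair exists.

Two integers differ by a multiple of 6 exactly when they have the same residue mod 6. The residues are 23↦5, 44↦2, 46↦4, 67↦1, 81↦3, 90↦0.
These 6 residues are pairwise different, hence no difference of two elements is divisible by 6.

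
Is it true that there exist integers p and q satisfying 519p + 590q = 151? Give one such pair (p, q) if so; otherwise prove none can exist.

p = 189, q = -166

519 and 590 are coprime, so 519p + 590q ranges over all of ℤ.
Run the Euclidean algorithm on 590 and 519: 590 = 1·519 + 71, 519 = 7·71 + 22, 71 = 3·22 + 5, 22 = 4·5 + 2, 5 = 2·2 + 1, 2 = 2·1 + 0.
Unwinding: 1 = 5 − 2·2 = 5 − 2·(22 − 4·5) = −2·22 + 9·5 = −2·22 + 9·(71 − 3·22) = 9·71 − 29·22 = 9·71 − 29·(519 − 7·71) = −29·519 + 212·71 = −29·519 + 212·(590 − 1·519) = 212·590 − 241·519, i.e. 519·(-241) + 590·212 = 1.
Scaling by 151 gives the particular solution (p, q) = (-36391, 32012).
Adding 62·590 to p and subtracting 62·519 from q gives the tidier solution (189, -166).
Check: 519·189 + 590·(-166) = 98091 − 97940 = 151. ✓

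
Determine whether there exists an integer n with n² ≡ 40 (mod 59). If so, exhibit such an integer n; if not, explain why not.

59 is prime, so by Euler's criterion 40 is a square mod 59 iff 40^((59−1)/2) = 40^29 ≡ 1 (mod 59).
Repeated squaring mod 59: 40^2 = 1600 ≡ 7; 40^4 ≡ 7² = 49 ≡ 49; 40^8 ≡ 49² = 2401 ≡ 41; 40^16 ≡ 41² = 1681 ≡ 29.
Since 29 = 16 + 8 + 4 + 1, 40^29 ≡ 29 · 41 · 49 · 40; multiplying out mod 59: 29·41 = 1189 ≡ 9, then 9·49 = 441 ≡ 28, then 28·40 = 1120 ≡ 58. Thus 40^29 ≡ 58 ≡ −1 (mod 59).
By Euler's criterion 40 is a quadratic non-residue mod 59: no n satisfies n² ≡ 40 (mod 59).

No, no such integer exists.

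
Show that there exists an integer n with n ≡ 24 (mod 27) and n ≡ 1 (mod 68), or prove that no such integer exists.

gcd(27, 68) = 1, so the Chinese Remainder Theorem guarantees exactly one residue class mod 1836 satisfying both.
Any solution of the first congruence is n = 24 + 27t; substituting into the second, 27t ≡ 1 − 24 ≡ 45 (mod 68).
Invert 27 mod 68 by the Euclidean algorithm: 68 = 2·27 + 14, 27 = 1·14 + 13, 14 = 1·13 + 1, 13 = 13·1 + 0; back-substituting, 1 = 14 − 1·13 = 14 − (27 − 1·14) = −27 + 2·14 = −27 + 2·(68 − 2·27) = 2·68 − 5·27. Hence 27·(-5) ≡ 1, so 27⁻¹ ≡ -5 ≡ 63 (mod 68).
Multiplying by 63: t ≡ 63·45 = 2835 ≡ 47 (mod 68).
With t = 47: n = 24 + 27·47 = 1293.
Verify: 1293 = 47·27 + 24 and 1293 = 19·68 + 1. ✓

n = 1293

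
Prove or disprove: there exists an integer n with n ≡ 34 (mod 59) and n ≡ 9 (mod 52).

n = 2453

Since 59 and 52 share no common factor, CRT says the pair of congruences has a solution (unique mod 3068).
Any solution of the first congruence is n = 34 + 59t; substituting into the second, 59t ≡ 9 − 34 ≡ 27 (mod 52).
59 ≡ 7 (mod 52), so this reads 7t ≡ 27 (mod 52). Since 7·15 = 105 = 2·52 + 1, the inverse of 7 mod 52 is 15.
Therefore t ≡ 15·27 = 405 ≡ 41 (mod 52).
Taking t = 41 gives n = 34 + 59·41 = 2453.
Check: 2453 mod 59 = 34, 2453 mod 52 = 9. ✓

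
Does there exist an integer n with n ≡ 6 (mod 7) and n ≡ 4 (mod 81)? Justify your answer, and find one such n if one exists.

The moduli 7 and 81 are coprime, so by the Chinese Remainder Theorem a unique solution modulo 567 exists.
Any solution of the first congruence is n = 6 + 7t; substituting into the second, 7t ≡ 4 − 6 ≡ 79 (mod 81).
Invert 7 mod 81 by the Euclidean algorithm: 81 = 11·7 + 4, 7 = 1·4 + 3, 4 = 1·3 + 1, 3 = 3·1 + 0; back-substituting, 1 = 4 − 1·3 = 4 − (7 − 1·4) = −7 + 2·4 = −7 + 2·(81 − 11·7) = 2·81 − 23·7. Hence 7·(-23) ≡ 1, so 7⁻¹ ≡ -23 ≡ 58 (mod 81).
Therefore t ≡ 58·79 = 4582 ≡ 46 (mod 81).
Taking t = 46 gives n = 6 + 7·46 = 328.
Check: 328 mod 7 = 6, 328 mod 81 = 4. ✓

n = 328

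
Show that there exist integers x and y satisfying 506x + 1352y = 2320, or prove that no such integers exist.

x = 384, y = -142

Since gcd(506, 1352) = 2 and 2320 = 2·1160, Bézout's identity guarantees a solution.
Dividing through by 2 reduces the equation to 253x + 676y = 1160.
Dividing repeatedly: 676 = 2·253 + 170, 253 = 1·170 + 83, 170 = 2·83 + 4, 83 = 20·4 + 3, 4 = 1·3 + 1, 3 = 3·1 + 0.
Back-substituting, 1 = 4 − 1·3 = 4 − (83 − 20·4) = −83 + 21·4 = −83 + 21·(170 − 2·83) = 21·170 − 43·83 = 21·170 − 43·(253 − 1·170) = −43·253 + 64·170 = −43·253 + 64·(676 − 2·253) = 64·676 − 171·253; that is, 253·(-171) + 676·64 = 1.
Multiplying through by 1160: x = (-171)·1160 = -198360, y = 64·1160 = 74240 is a solution.
The general solution is x = -198360 + 676k, y = 74240 − 253k; taking k = 294 gives the smaller pair x = 384, y = -142.
Indeed 506·384 + 1352·(-142) = 194304 − 191984 = 2320.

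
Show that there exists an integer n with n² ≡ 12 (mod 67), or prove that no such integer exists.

67 is prime, so by Euler's criterion 12 is a square mod 67 iff 12^((67−1)/2) = 12^33 ≡ 1 (mod 67).
Repeated squaring mod 67: 12^2 = 144 ≡ 10; 12^4 ≡ 10² = 100 ≡ 33; 12^8 ≡ 33² = 1089 ≡ 17; 12^16 ≡ 17² = 289 ≡ 21; 12^32 ≡ 21² = 441 ≡ 39.
Since 33 = 32 + 1, 12^33 ≡ 39 · 12; multiplying out mod 67: 39·12 = 468 ≡ 66. Thus 12^33 ≡ 66 ≡ −1 (mod 67).
By Euler's criterion 12 is a quadratic non-residue mod 67: no n satisfies n² ≡ 12 (mod 67).

No, no such integer exists.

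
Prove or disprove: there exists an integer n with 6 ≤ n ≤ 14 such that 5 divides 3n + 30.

n = 10

At n = 10 we get 3·10 + 30 = 60, and 60 = 5·12.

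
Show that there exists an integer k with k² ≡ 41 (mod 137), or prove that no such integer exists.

No, no such integer exists.

137 is prime, so by Euler's criterion 41 is a square mod 137 iff 41^((137−1)/2) = 41^68 ≡ 1 (mod 137).
Squaring successively (mod 137): 41^2 = 1681 ≡ 37; 41^4 ≡ 37² = 1369 ≡ 136; 41^8 ≡ 136² = 18496 ≡ 1; 41^16 ≡ 1² = 1 ≡ 1; 41^32 ≡ 1² = 1 ≡ 1; 41^64 ≡ 1² = 1 ≡ 1.
Since 68 = 64 + 4, 41^68 ≡ 1 · 136; multiplying out mod 137: 1·136 = 136 ≡ 136. Thus 41^68 ≡ 136 ≡ −1 (mod 137).
By Euler's criterion 41 is a quadratic non-residue mod 137: no k satisfies k² ≡ 41 (mod 137).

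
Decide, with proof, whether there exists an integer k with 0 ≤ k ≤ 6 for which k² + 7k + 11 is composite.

At k = 4: 4² + 7·4 + 11 = 55 = 5·11, which is composite.

k = 4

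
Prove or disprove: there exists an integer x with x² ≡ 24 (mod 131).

Apply Euler's criterion with the prime 131: 24 is a quadratic residue iff 24^65 ≡ 1 (mod 131), and a non-residue iff it is ≡ −1.
Squaring successively (mod 131): 24^2 = 576 ≡ 52; 24^4 ≡ 52² = 2704 ≡ 84; 24^8 ≡ 84² = 7056 ≡ 113; 24^16 ≡ 113² = 12769 ≡ 62; 24^32 ≡ 62² = 3844 ≡ 45; 24^64 ≡ 45² = 2025 ≡ 60.
Since 65 = 64 + 1, 24^65 ≡ 60 · 24; multiplying out mod 131: 60·24 = 1440 ≡ 130. Thus 24^65 ≡ 130 ≡ −1 (mod 131).
By Euler's criterion 24 is a quadratic non-residue mod 131: no x satisfies x² ≡ 24 (mod 131).

No, no such integer exists.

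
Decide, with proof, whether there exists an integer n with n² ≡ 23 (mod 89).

89 is prime, so by Euler's criterion 23 is a square mod 89 iff 23^((89−1)/2) = 23^44 ≡ 1 (mod 89).
Repeated squaring mod 89: 23^2 = 529 ≡ 84; 23^4 ≡ 84² = 7056 ≡ 25; 23^8 ≡ 25² = 625 ≡ 2; 23^16 ≡ 2² = 4 ≡ 4; 23^32 ≡ 4² = 16 ≡ 16.
Since 44 = 32 + 8 + 4, 23^44 ≡ 16 · 2 · 25; multiplying out mod 89: 16·2 = 32 ≡ 32, then 32·25 = 800 ≡ 88. Thus 23^44 ≡ 88 ≡ −1 (mod 89).
By Euler's criterion 23 is a quadratic non-residue mod 89: no n satisfies n² ≡ 23 (mod 89).

There is no such integer.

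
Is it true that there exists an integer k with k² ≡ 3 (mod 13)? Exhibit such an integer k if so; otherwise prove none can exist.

k = 9

k = 9 works: 9² = 81, and 81 − 3 = 78 = 6·13.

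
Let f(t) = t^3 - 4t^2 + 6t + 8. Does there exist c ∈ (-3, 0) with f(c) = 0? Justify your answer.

Yes, f has a root in the interval.

f(-3) = -73 and f(0) = 8, which have opposite signs.
f is continuous everywhere (it is a polynomial), in particular on [-3, 0].
By the Intermediate Value Theorem, f takes the value 0 somewhere in the open interval.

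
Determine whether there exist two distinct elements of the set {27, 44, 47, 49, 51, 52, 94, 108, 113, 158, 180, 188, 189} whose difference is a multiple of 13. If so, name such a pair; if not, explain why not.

Residues mod 13: 27↦1, 44↦5, 47↦8, 49↦10, 51↦12, 52↦0, 94↦3, 108↦4, 113↦9, 158↦2, 180↦11, 188↦6, 189↦7.
These 13 residues are pairwise different, hence no difference of two elements is divisible by 13.

No, no such pair exists.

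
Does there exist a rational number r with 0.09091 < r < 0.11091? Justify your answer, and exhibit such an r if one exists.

Multiplying by 10: 10·0.09091 = 0.90910 and 10·0.11091 = 1.10910, so the integer 1 lies strictly between them.
Dividing back, 0.09091 < 1/10 < 0.11091, and 1/10 is rational.

r = 1/10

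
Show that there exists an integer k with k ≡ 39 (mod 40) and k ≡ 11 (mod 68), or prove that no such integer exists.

k = 79

The moduli are not coprime: gcd(40, 68) = 4. Compatibility requires 4 ∣ (11 − 39) = -28, which holds, so solutions exist.
Step through k = 39, 39 + 40, 39 + 2·40, …: the values 39, 79 reduce mod 68 to 39, 11. The value 79 hits 11.
Indeed 79 ≡ 39 (mod 40) and 79 ≡ 11 (mod 68).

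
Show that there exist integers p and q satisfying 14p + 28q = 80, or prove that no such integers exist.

No, no such integers exist.

Both 14 and 28 are divisible by gcd(14, 28) = 14, hence so is any combination 14p + 28q.
However 80 leaves remainder 10 on division by 14.
So the equation is unsolvable over ℤ.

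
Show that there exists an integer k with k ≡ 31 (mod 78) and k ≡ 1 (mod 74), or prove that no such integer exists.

The moduli are not coprime: gcd(78, 74) = 2. Compatibility requires 2 ∣ (1 − 31) = -30, which holds, so solutions exist.
Put k = 31 + 78t, so we need 78t ≡ 44 (mod 74), equivalently (divide by 2) 39t ≡ 22 (mod 37).
39 ≡ 2 (mod 37), so this reads 2t ≡ 22 (mod 37). Since 2·19 = 38 = 1·37 + 1, the inverse of 2 mod 37 is 19.
Multiplying by 19: t ≡ 19·22 = 418 ≡ 11 (mod 37).
Then k = 31 + 78·11 = 889.
Verify: 889 = 11·78 + 31 and 889 = 12·74 + 1. ✓

k = 889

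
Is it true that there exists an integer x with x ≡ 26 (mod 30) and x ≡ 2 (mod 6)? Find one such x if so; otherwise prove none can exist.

Here gcd(30, 6) = 6, and both 26 and 2 leave remainder 2 mod 6, so the system is consistent.
The smallest candidate x = 26 works directly: 26 ≡ 2 (mod 6).
Indeed 26 ≡ 26 (mod 30) and 26 ≡ 2 (mod 6).

x = 26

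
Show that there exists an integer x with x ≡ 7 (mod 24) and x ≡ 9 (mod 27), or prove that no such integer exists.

gcd(24, 27) = 3. If x ≡ 7 (mod 24) and x ≡ 9 (mod 27), then x ≡ 7 (mod 3) and x ≡ 9 (mod 3).
However 7 ≡ 1 and 9 ≡ 0 (mod 3), and 1 ≠ 0.
Therefore no such x exists.

There is no such integer.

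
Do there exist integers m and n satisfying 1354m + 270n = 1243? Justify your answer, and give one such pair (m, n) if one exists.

No, no such integers exist.

Any value of 1354m + 270n is a multiple of gcd(1354, 270) = 2.
But 1243 is not a multiple of 2 (it leaves remainder 1).
So the equation is unsolvable over ℤ.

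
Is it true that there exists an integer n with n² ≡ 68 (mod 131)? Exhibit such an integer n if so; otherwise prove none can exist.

Apply Euler's criterion with the prime 131: 68 is a quadratic residue iff 68^65 ≡ 1 (mod 131), and a non-residue iff it is ≡ −1.
Repeated squaring mod 131: 68^2 = 4624 ≡ 39; 68^4 ≡ 39² = 1521 ≡ 80; 68^8 ≡ 80² = 6400 ≡ 112; 68^16 ≡ 112² = 12544 ≡ 99; 68^32 ≡ 99² = 9801 ≡ 107; 68^64 ≡ 107² = 11449 ≡ 52.
Since 65 = 64 + 1, 68^65 ≡ 52 · 68; multiplying out mod 131: 52·68 = 3536 ≡ 130. Thus 68^65 ≡ 130 ≡ −1 (mod 131).
By Euler's criterion 68 is a quadratic non-residue mod 131: no n satisfies n² ≡ 68 (mod 131).

There is no such integer.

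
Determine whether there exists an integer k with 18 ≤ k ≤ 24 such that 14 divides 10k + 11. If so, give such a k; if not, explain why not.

No, no such integer k in that range exists.

At k = 18, 10·18 + 11 = 191 ≡ 9 (mod 14), and each step in k adds 10, giving residues 9, 5, 1, 11, 7, 3, 13 for k = 18, 19, …, 24.
None is 0, so 14 never divides 10k + 11 on this range.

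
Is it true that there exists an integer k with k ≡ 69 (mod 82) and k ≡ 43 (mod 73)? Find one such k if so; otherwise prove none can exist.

The moduli 82 and 73 are coprime, so by the Chinese Remainder Theorem a unique solution modulo 5986 exists.
Write k = 69 + 82t and require 69 + 82t ≡ 43 (mod 73), i.e. 82t ≡ 47 (mod 73).
82 ≡ 9 (mod 73), so this reads 9t ≡ 47 (mod 73). Since 9·65 = 585 = 8·73 + 1, the inverse of 9 mod 73 is 65.
Therefore t ≡ 65·47 = 3055 ≡ 62 (mod 73).
Taking t = 62 gives k = 69 + 82·62 = 5153.
Check: 5153 mod 82 = 69, 5153 mod 73 = 43. ✓

k = 5153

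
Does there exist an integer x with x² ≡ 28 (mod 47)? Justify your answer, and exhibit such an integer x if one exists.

Take x = 34. Then 34² = 1156 = 24·47 + 28, so 34² ≡ 28 (mod 47).

x = 34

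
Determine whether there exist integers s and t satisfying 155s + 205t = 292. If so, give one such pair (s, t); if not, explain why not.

gcd(155, 205) = 5, so every integer of the form 155s + 205t is a multiple of 5.
However 292 leaves remainder 2 on division by 5.
So the equation is unsolvable over ℤ.

No such integers exist.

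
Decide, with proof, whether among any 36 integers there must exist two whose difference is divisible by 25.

Yes.

Partition the integers by their residue mod 25; there are 25 classes.
Placing 36 integers into 25 classes, some class receives at least two — say a and b.
Equal remainders mean a − b ≡ 0 (mod 25), so 25 divides their difference.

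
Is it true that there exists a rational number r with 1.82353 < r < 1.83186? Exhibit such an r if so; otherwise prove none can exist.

Multiplying by 23: 23·1.82353 = 41.94119 and 23·1.83186 = 42.13278, so the integer 42 lies strictly between them.
Hence 42/23 is a rational number with 1.82353 < 42/23 < 1.83186.

r = 42/23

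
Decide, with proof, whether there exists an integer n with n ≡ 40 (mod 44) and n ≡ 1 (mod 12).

There is no such integer.

Both moduli are multiples of 4 = gcd(44, 12), so any solution would satisfy n ≡ 40 and n ≡ 1 modulo 4 simultaneously.
However 40 ≡ 0 and 1 ≡ 1 (mod 4), and 0 ≠ 1.
So no integer satisfies both congruences.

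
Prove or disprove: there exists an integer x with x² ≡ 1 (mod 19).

x = 18 works: 18² = 324, and 324 − 1 = 323 = 17·19.

x = 18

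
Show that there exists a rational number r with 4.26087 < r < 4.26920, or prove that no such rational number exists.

r = 64/15

Look for a denominator N such that an integer falls strictly between N·4.26087 and N·4.26920. N = 15 works: 15·4.26087 = 63.91305 < 64 < 64.03800 = 15·4.26920.
Hence 64/15 is a rational number with 4.26087 < 64/15 < 4.26920.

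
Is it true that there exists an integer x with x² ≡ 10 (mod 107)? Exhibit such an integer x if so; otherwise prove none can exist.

x = 44 works: 44² = 1936, and 1936 − 10 = 1926 = 18·107.

x = 44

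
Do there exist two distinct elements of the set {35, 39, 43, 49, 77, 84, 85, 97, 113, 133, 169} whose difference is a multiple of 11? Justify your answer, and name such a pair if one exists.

Reduce each element modulo 11: 35↦2, 39↦6, 43↦10, 49↦5, 77↦0, 84↦7, 85↦8, 97↦9, 113↦3, 133↦1, 169↦4.
These 11 residues are pairwise different, hence no difference of two elements is divisible by 11.

There is no such pair.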